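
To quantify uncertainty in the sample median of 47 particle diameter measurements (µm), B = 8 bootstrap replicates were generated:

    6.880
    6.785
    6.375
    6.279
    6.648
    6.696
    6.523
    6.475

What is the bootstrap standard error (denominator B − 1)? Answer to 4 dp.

Bootstrap SE is the standard deviation of the 8 replicate medians.
Mean of replicates: (6.880 + 6.785 + 6.375 + 6.279 + 6.648 + 6.696 + 6.523 + 6.475) / 8 = 52.66100 / 8 = 6.58263
Sum of squared deviations: (+0.29737)² + (+0.20237)² + (−0.20763)² + (−0.30363)² + (+0.06537)² + (+0.11337)² + (−0.05963)² + (−0.10763)² = 0.29695
Variance = 0.29695 / 7 = 0.04242
SE* = √0.04242

SE* = 0.2060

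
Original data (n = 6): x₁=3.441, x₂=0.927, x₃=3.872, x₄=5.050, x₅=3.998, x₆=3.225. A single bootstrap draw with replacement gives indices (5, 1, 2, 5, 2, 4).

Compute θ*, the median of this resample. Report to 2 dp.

Resample values: 3.998, 3.441, 0.927, 3.998, 0.927, 5.050.
Sorted: 0.927, 0.927, 3.441, 3.998, 3.998, 5.050
Median = average of the two middle values = 3.72

θ* = 3.72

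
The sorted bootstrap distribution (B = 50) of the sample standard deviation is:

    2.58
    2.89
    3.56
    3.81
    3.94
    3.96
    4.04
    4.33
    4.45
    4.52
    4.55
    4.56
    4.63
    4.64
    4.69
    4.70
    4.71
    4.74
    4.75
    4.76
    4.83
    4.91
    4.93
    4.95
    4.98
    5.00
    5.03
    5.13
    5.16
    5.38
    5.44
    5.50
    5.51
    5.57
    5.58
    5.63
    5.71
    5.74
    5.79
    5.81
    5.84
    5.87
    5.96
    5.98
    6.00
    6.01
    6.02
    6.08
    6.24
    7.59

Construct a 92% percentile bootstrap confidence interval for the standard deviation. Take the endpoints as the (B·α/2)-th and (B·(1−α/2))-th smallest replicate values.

α = 0.08; lower rank = 50 × 0.040 = 2; upper rank = 50 × 0.960 = 48.
The 2nd smallest replicate is 2.89; the 48th is 6.08.

(2.89, 6.08)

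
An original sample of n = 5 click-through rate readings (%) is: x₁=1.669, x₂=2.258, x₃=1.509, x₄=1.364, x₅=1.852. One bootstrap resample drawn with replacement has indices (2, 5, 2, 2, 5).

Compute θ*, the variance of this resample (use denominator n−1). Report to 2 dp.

Resample values: 2.258, 1.852, 2.258, 2.258, 1.852.
Mean = 2.0956; sum of squared deviations = 0.1978
s² = 0.1978 / 4 = 0.0495

θ* = 0.05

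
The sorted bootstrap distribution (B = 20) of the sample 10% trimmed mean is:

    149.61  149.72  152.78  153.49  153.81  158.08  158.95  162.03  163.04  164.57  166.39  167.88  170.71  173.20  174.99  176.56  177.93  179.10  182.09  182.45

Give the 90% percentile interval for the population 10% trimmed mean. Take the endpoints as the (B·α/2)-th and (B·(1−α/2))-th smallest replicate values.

(149.61, 182.09)

α = 0.10; lower rank = 20 × 0.050 = 1; upper rank = 20 × 0.950 = 19.
The 1st smallest replicate is 149.61; the 19th is 182.09.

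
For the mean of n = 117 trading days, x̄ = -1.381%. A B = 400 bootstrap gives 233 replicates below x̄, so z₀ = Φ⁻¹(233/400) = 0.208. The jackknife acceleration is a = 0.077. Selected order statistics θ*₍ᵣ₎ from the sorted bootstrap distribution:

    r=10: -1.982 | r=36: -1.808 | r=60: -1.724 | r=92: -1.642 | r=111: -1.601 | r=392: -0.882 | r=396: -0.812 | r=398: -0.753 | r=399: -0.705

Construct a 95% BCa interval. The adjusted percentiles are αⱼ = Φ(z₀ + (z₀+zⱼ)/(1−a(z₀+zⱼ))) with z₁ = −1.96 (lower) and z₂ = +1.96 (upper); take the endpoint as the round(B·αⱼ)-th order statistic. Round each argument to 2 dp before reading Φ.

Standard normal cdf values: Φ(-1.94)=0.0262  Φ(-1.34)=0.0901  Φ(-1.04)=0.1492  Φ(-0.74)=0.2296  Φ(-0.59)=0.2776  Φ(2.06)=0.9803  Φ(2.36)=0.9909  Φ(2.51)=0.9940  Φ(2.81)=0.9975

Lower: z₀ + z₁ = 0.208 + (-1.960) = -1.752; 1 − a(z₀+z₁) = 1 − (0.077)(-1.752) = 1.1349; argument = 0.208 + (-1.752)/1.1349 = -1.3357 → -1.34.
α₁ = Φ(-1.34) = 0.0901; rank = round(400 × 0.0901) = 36; θ*₍36₎ = -1.808.
Upper: z₀ + z₂ = 2.168; 1 − a(z₀+z₂) = 0.8331; argument = 2.8104 → 2.81; α₂ = 0.9975; rank = 399; θ*₍399₎ = -0.705.

(-1.808, -0.705)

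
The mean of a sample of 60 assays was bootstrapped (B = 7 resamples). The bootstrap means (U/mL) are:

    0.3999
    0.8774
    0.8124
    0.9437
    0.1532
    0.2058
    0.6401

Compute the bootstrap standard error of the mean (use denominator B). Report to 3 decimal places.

SE* = 0.301

Bootstrap SE is the standard deviation of the 7 replicate means.
Mean of replicates: (0.3999 + 0.8774 + 0.8124 + 0.9437 + 0.1532 + 0.2058 + 0.6401) / 7 = 4.03250 / 7 = 0.57607
Sum of squared deviations: (−0.17617)² + (+0.30133)² + (+0.23633)² + (+0.36763)² + (−0.42287)² + (−0.37027)² + (+0.06403)² = 0.63286
Variance = 0.63286 / 7 = 0.09041
SE* = √0.09041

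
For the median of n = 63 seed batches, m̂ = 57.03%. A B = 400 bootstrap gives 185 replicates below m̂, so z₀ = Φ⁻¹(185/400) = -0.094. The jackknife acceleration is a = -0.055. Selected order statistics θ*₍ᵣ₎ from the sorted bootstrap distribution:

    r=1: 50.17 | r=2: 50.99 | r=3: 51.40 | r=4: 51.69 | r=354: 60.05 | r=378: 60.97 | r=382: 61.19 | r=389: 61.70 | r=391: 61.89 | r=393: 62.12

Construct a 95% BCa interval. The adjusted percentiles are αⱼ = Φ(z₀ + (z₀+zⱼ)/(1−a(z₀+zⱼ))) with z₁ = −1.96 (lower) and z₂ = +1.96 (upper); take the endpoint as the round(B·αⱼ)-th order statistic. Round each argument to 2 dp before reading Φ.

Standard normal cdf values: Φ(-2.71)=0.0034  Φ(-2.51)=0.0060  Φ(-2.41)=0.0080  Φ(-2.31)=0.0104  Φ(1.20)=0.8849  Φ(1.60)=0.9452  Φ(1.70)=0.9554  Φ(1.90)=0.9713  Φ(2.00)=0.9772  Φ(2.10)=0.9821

(51.40, 60.97)

Lower: z₀ + z₁ = -0.094 + (-1.960) = -2.054; 1 − a(z₀+z₁) = 1 − (-0.055)(-2.054) = 0.8870; argument = -0.094 + (-2.054)/0.8870 = -2.4096 → -2.41.
α₁ = Φ(-2.41) = 0.0080; rank = round(400 × 0.0080) = 3; θ*₍3₎ = 51.40.
Upper: z₀ + z₂ = 1.866; 1 − a(z₀+z₂) = 1.1026; argument = 1.5983 → 1.60; α₂ = 0.9452; rank = 378; θ*₍378₎ = 60.97.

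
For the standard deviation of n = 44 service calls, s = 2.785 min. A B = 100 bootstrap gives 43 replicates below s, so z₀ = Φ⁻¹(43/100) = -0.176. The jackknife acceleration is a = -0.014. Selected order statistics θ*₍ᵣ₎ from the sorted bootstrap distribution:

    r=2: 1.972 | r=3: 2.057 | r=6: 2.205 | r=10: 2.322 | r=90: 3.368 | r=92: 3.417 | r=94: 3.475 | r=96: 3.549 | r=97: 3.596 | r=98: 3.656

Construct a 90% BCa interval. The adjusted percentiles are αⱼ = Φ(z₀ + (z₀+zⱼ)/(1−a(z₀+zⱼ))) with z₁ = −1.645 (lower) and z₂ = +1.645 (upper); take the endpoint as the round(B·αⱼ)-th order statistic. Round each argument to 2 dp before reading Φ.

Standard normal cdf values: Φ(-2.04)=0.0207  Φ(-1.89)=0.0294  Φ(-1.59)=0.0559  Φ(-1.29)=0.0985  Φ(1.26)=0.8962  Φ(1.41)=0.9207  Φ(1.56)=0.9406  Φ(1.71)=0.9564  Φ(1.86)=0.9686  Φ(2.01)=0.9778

Lower: z₀ + z₁ = -0.176 + (-1.645) = -1.821; 1 − a(z₀+z₁) = 1 − (-0.014)(-1.821) = 0.9745; argument = -0.176 + (-1.821)/0.9745 = -2.0446 → -2.04.
α₁ = Φ(-2.04) = 0.0207; rank = round(100 × 0.0207) = 2; θ*₍2₎ = 1.972.
Upper: z₀ + z₂ = 1.469; 1 − a(z₀+z₂) = 1.0206; argument = 1.2634 → 1.26; α₂ = 0.8962; rank = 90; θ*₍90₎ = 3.368.

(1.972, 3.368)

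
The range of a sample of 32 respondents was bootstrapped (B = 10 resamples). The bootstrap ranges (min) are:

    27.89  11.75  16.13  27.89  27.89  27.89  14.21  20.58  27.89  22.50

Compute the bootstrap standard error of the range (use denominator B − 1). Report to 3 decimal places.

Bootstrap SE is the standard deviation of the 10 replicate ranges.
Mean of replicates: (27.89 + 11.75 + 16.13 + 27.89 + 27.89 + 27.89 + 14.21 + 20.58 + 27.89 + 22.50) / 10 = 224.6200 / 10 = 22.4620
Sum of squared deviations: (+5.4280)² + (−10.7120)² + (−6.3320)² + (+5.4280)² + (+5.4280)² + (+5.4280)² + (−8.2520)² + (−1.8820)² + (+5.4280)² + (+0.0380)² = 373.7960
Variance = 373.7960 / 9 = 41.5329
SE* = √41.5329

SE* = 6.445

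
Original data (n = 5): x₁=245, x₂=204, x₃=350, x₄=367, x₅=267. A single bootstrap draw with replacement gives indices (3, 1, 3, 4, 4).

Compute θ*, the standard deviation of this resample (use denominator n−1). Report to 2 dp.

Resample values: 350, 245, 350, 367, 367.
Mean = 335.8000; sum of squared deviations = 10594.8000
s² = 10594.8000 / 4 = 2648.7000
s = √2648.7000 = 51.47

θ* = 51.47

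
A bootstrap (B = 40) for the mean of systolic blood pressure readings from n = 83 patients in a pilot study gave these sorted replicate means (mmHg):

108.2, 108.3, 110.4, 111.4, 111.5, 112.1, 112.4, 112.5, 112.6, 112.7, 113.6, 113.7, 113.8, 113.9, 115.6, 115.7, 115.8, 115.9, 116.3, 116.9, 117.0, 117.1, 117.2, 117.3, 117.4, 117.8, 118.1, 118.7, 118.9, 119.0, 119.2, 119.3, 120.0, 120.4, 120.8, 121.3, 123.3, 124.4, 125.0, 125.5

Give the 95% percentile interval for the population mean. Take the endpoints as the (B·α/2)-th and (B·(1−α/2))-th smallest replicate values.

α = 0.05; lower rank = 40 × 0.025 = 1; upper rank = 40 × 0.975 = 39.
The 1st smallest replicate is 108.2; the 39th is 125.0.

(108.2, 125.0)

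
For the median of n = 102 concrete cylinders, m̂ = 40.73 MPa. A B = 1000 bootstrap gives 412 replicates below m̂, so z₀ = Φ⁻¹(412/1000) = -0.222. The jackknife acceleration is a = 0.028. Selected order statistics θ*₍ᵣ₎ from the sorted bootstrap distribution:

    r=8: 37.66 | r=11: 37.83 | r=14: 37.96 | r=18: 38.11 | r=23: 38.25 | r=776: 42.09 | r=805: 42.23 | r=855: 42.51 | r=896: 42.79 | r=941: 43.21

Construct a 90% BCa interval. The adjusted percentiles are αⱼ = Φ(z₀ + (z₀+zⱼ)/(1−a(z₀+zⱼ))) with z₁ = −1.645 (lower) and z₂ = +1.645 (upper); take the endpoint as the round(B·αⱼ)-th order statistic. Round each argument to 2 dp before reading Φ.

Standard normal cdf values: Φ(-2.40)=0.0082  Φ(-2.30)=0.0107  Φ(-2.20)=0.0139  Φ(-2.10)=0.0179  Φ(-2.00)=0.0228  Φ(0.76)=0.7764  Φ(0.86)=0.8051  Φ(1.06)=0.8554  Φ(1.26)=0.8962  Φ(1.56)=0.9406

(38.25, 42.79)

Lower: z₀ + z₁ = -0.222 + (-1.645) = -1.867; 1 − a(z₀+z₁) = 1 − (0.028)(-1.867) = 1.0523; argument = -0.222 + (-1.867)/1.0523 = -1.9962 → -2.00.
α₁ = Φ(-2.00) = 0.0228; rank = round(1000 × 0.0228) = 23; θ*₍23₎ = 38.25.
Upper: z₀ + z₂ = 1.423; 1 − a(z₀+z₂) = 0.9602; argument = 1.2601 → 1.26; α₂ = 0.8962; rank = 896; θ*₍896₎ = 42.79.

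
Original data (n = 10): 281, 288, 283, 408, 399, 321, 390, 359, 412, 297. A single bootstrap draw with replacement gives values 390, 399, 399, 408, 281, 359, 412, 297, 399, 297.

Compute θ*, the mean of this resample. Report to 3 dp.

θ* = 364.100

Mean = (390 + 399 + 399 + 408 + 281 + 359 + 412 + 297 + 399 + 297) / 10 = 3641.0 / 10 = 364.100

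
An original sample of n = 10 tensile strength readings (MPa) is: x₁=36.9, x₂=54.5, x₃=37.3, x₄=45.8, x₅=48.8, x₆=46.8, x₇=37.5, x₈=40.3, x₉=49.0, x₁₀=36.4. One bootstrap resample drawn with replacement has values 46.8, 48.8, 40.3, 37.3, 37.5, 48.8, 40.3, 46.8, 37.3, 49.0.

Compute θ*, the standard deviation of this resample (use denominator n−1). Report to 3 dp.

Mean = 43.2900; sum of squared deviations = 241.1290
s² = 241.1290 / 9 = 26.7921
s = √26.7921 = 5.176

θ* = 5.176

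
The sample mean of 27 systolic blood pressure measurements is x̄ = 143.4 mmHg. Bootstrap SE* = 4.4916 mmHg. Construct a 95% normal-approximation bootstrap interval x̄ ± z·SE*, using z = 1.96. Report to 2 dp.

Margin = 1.96 × 4.4916 = 8.804
Interval: 143.4 ± 8.804

(134.60, 152.20)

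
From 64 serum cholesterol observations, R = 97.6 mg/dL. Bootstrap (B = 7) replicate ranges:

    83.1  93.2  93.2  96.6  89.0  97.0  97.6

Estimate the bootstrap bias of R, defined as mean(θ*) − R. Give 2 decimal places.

mean(θ*) = (83.1 + 93.2 + 93.2 + 96.6 + 89.0 + 97.0 + 97.6) / 7 = 92.814
bias = 92.814 − 97.6

bias = −4.79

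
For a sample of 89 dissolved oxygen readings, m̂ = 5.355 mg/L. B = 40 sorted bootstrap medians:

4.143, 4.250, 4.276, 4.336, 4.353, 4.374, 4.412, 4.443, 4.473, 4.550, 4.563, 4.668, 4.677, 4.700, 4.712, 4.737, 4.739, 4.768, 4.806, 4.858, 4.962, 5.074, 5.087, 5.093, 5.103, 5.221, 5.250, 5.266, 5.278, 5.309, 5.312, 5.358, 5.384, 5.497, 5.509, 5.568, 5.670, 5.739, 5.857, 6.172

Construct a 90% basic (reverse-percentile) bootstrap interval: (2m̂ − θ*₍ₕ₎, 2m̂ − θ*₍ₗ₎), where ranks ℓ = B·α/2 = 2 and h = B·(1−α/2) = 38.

Percentile endpoints at ranks 2 and 38: θ*₍2₎ = 4.250, θ*₍38₎ = 5.739.
Basic interval reflects these around m̂:
  lower = 2 × 5.355 − 5.739 = 4.971
  upper = 2 × 5.355 − 4.250 = 6.460

(4.971, 6.460)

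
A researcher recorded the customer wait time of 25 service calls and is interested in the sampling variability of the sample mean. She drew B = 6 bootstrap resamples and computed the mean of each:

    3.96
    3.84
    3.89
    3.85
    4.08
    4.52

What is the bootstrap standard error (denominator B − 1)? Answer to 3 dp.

SE* = 0.259

Bootstrap SE is the standard deviation of the 6 replicate means.
Mean of replicates: (3.96 + 3.84 + 3.89 + 3.85 + 4.08 + 4.52) / 6 = 24.1400 / 6 = 4.0233
Sum of squared deviations: (−0.0633)² + (−0.1833)² + (−0.1333)² + (−0.1733)² + (+0.0567)² + (+0.4967)² = 0.3353
Variance = 0.3353 / 5 = 0.0671
SE* = √0.0671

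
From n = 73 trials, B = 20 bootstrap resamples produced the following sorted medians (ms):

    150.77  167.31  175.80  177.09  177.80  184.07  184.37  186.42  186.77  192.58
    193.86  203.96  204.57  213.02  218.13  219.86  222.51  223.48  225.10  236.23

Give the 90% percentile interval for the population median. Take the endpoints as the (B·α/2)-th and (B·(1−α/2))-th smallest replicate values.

(150.77, 225.10)

α = 0.10; lower rank = 20 × 0.050 = 1; upper rank = 20 × 0.950 = 19.
The 1st smallest replicate is 150.77; the 19th is 225.10.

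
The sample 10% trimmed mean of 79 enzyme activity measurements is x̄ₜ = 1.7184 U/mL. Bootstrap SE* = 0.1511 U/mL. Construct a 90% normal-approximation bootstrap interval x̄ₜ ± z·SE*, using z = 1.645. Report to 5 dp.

Margin = 1.645 × 0.1511 = 0.248560
Interval: 1.7184 ± 0.248560

(1.46984, 1.96696)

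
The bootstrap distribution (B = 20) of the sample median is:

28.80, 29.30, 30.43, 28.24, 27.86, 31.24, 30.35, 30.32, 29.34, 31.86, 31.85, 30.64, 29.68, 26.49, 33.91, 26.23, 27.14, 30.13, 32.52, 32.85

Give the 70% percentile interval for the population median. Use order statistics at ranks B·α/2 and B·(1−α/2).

Sorted replicates: 26.23, 26.49, 27.14, 27.86, 28.24, 28.80, 29.30, 29.34, 29.68, 30.13, 30.32, 30.35, 30.43, 30.64, 31.24, 31.85, 31.86, 32.52, 32.85, 33.91
α = 0.30; lower rank = 20 × 0.150 = 3; upper rank = 20 × 0.850 = 17.
The 3rd smallest replicate is 27.14; the 17th is 31.86.

(27.14, 31.86)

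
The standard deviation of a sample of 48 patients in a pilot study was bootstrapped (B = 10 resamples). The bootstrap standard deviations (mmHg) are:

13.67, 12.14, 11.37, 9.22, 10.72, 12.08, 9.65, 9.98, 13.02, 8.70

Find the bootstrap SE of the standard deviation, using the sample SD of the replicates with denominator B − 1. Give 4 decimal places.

SE* = 1.6727

Bootstrap SE is the standard deviation of the 10 replicate standard deviations.
Mean of replicates: (13.67 + 12.14 + 11.37 + 9.22 + 10.72 + 12.08 + 9.65 + 9.98 + 13.02 + 8.70) / 10 = 110.55000 / 10 = 11.05500
Sum of squared deviations: (+2.61500)² + (+1.08500)² + (+0.31500)² + (−1.83500)² + (−0.33500)² + (+1.02500)² + (−1.40500)² + (−1.07500)² + (+1.96500)² + (−2.35500)² = 25.18165
Variance = 25.18165 / 9 = 2.79796
SE* = √2.79796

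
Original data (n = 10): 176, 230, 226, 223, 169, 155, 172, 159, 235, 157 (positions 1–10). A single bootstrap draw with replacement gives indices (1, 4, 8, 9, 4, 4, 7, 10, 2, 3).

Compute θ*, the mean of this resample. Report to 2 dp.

θ* = 202.40

Resample values: 176, 223, 159, 235, 223, 223, 172, 157, 230, 226.
Mean = (176 + 223 + 159 + 235 + 223 + 223 + 172 + 157 + 230 + 226) / 10 = 2024.0 / 10 = 202.40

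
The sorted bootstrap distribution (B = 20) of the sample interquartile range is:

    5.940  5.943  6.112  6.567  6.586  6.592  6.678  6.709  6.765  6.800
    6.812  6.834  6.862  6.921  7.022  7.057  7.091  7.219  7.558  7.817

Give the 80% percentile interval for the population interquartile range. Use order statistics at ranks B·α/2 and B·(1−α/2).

(5.943, 7.219)

α = 0.20; lower rank = 20 × 0.100 = 2; upper rank = 20 × 0.900 = 18.
The 2nd smallest replicate is 5.943; the 18th is 7.219.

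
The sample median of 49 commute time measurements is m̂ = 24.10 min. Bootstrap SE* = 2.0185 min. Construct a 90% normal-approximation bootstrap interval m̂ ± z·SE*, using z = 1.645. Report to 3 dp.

(20.780, 27.420)

Margin = 1.645 × 2.0185 = 3.3204
Interval: 24.10 ± 3.3204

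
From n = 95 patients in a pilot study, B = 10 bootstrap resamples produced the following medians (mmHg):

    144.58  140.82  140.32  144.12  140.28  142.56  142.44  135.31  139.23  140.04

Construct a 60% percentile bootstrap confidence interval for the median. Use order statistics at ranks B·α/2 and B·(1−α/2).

Sorted replicates: 135.31, 139.23, 140.04, 140.28, 140.32, 140.82, 142.44, 142.56, 144.12, 144.58
α = 0.40; lower rank = 10 × 0.200 = 2; upper rank = 10 × 0.800 = 8.
The 2nd smallest replicate is 139.23; the 8th is 142.56.

(139.23, 142.56)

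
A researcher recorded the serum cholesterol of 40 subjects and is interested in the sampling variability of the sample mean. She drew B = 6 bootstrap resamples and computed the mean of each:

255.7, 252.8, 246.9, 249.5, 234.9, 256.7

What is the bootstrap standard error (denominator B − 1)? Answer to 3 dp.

SE* = 8.013

Bootstrap SE is the standard deviation of the 6 replicate means.
Mean of replicates: (255.7 + 252.8 + 246.9 + 249.5 + 234.9 + 256.7) / 6 = 1496.5000 / 6 = 249.4167
Sum of squared deviations: (+6.2833)² + (+3.3833)² + (−2.5167)² + (+0.0833)² + (−14.5167)² + (+7.2833)² = 321.0483
Variance = 321.0483 / 5 = 64.2097
SE* = √64.2097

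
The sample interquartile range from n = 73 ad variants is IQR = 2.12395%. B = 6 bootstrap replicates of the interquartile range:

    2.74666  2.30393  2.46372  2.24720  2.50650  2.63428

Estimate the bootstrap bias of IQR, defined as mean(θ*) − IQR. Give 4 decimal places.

bias = +0.3598

mean(θ*) = (2.74666 + 2.30393 + 2.46372 + 2.24720 + 2.50650 + 2.63428) / 6 = 2.48371
bias = 2.48371 − 2.12395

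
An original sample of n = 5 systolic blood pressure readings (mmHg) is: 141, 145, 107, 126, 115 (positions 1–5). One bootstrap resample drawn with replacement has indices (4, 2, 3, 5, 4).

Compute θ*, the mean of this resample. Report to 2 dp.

θ* = 123.80

Resample values: 126, 145, 107, 115, 126.
Mean = (126 + 145 + 107 + 115 + 126) / 5 = 619.0 / 5 = 123.80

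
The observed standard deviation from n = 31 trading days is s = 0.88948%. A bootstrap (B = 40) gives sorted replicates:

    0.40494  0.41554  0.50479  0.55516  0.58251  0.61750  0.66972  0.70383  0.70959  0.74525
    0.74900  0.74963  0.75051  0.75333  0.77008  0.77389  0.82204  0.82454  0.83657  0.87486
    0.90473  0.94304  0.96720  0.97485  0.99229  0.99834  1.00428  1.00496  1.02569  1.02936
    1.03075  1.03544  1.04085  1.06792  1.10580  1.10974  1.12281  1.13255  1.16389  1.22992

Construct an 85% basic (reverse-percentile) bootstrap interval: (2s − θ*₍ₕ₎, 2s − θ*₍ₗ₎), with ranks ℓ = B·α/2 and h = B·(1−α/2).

Percentile endpoints at ranks 3 and 37: θ*₍3₎ = 0.50479, θ*₍37₎ = 1.12281.
Basic interval reflects these around s:
  lower = 2 × 0.88948 − 1.12281 = 0.65615
  upper = 2 × 0.88948 − 0.50479 = 1.27417

(0.65615, 1.27417)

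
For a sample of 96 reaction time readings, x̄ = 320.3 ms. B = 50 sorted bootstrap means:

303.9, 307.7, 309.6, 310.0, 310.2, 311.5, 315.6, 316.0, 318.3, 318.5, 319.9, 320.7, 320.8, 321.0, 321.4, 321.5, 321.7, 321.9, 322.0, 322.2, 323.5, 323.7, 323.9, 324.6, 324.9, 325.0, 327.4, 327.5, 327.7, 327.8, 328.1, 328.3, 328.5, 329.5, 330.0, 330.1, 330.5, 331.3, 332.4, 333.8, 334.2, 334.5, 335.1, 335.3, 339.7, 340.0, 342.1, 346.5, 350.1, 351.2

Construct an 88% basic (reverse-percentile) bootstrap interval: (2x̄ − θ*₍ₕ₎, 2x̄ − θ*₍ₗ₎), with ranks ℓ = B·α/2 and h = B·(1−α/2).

(298.5, 331.0)

Percentile endpoints at ranks 3 and 47: θ*₍3₎ = 309.6, θ*₍47₎ = 342.1.
Basic interval reflects these around x̄:
  lower = 2 × 320.3 − 342.1 = 298.5
  upper = 2 × 320.3 − 309.6 = 331.0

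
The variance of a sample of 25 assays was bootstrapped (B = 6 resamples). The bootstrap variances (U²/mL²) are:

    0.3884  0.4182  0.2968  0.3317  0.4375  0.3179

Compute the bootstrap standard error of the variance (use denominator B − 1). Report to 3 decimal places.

Bootstrap SE is the standard deviation of the 6 replicate variances.
Mean of replicates: (0.3884 + 0.4182 + 0.2968 + 0.3317 + 0.4375 + 0.3179) / 6 = 2.19050 / 6 = 0.36508
Sum of squared deviations: (+0.02332)² + (+0.05312)² + (−0.06828)² + (−0.03338)² + (+0.07242)² + (−0.04718)² = 0.01661
Variance = 0.01661 / 5 = 0.00332
SE* = √0.00332

SE* = 0.058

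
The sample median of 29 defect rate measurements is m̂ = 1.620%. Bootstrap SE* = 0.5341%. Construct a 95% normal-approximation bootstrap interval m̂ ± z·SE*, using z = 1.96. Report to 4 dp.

Margin = 1.96 × 0.5341 = 1.04684
Interval: 1.620 ± 1.04684

(0.5732, 2.6668)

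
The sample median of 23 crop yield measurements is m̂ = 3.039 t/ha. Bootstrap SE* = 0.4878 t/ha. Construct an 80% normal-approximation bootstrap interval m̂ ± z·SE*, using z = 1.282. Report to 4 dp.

Margin = 1.282 × 0.4878 = 0.62536
Interval: 3.039 ± 0.62536

(2.4136, 3.6644)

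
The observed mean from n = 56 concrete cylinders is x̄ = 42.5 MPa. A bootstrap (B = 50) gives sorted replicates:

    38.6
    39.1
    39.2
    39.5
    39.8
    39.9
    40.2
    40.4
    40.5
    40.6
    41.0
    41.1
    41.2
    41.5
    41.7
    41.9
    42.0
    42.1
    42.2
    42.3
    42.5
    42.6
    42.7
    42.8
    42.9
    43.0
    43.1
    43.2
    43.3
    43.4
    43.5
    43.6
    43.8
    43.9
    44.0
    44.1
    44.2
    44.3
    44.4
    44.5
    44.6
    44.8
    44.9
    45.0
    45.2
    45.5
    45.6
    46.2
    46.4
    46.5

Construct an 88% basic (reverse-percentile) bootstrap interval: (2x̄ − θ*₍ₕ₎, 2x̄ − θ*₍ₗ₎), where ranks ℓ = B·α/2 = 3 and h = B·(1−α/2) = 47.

Percentile endpoints at ranks 3 and 47: θ*₍3₎ = 39.2, θ*₍47₎ = 45.6.
Basic interval reflects these around x̄:
  lower = 2 × 42.5 − 45.6 = 39.4
  upper = 2 × 42.5 − 39.2 = 45.8

(39.4, 45.8)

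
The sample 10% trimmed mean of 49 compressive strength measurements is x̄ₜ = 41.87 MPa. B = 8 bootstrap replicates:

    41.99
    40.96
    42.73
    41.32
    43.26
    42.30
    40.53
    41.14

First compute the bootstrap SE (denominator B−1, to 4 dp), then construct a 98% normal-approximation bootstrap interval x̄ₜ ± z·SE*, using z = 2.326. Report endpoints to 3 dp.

Mean of replicates = 41.7788; sum of squared deviations = 6.2635; SE* = √(6.2635/7) = 0.9459
Margin = 2.326 × 0.9459 = 2.2002
Interval: 41.87 ± 2.2002

(39.670, 44.070)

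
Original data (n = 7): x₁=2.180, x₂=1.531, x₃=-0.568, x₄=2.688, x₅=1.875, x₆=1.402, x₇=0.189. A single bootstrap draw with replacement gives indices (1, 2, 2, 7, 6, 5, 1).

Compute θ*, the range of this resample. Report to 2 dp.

θ* = 1.99

Resample values: 2.180, 1.531, 1.531, 0.189, 1.402, 1.875, 2.180.
Range = 2.180 − 0.189 = 1.99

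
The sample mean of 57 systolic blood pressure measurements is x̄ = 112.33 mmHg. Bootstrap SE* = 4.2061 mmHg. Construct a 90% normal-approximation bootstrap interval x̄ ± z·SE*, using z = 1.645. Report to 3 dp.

(105.411, 119.249)

Margin = 1.645 × 4.2061 = 6.9190
Interval: 112.33 ± 6.9190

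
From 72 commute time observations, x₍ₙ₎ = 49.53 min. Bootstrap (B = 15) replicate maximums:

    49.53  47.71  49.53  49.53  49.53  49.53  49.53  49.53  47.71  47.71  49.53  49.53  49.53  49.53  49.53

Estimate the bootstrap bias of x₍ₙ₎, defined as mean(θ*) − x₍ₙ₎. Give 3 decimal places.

bias = −0.364

mean(θ*) = (49.53 + 47.71 + 49.53 + 49.53 + 49.53 + 49.53 + 49.53 + 49.53 + 47.71 + 47.71 + 49.53 + 49.53 + 49.53 + 49.53 + 49.53) / 15 = 49.1660
bias = 49.1660 − 49.53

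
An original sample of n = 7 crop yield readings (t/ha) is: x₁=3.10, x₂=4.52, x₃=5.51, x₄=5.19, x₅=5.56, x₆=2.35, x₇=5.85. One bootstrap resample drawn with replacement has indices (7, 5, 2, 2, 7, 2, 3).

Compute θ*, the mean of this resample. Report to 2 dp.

θ* = 5.19

Resample values: 5.85, 5.56, 4.52, 4.52, 5.85, 4.52, 5.51.
Mean = (5.85 + 5.56 + 4.52 + 4.52 + 5.85 + 4.52 + 5.51) / 7 = 36.330 / 7 = 5.19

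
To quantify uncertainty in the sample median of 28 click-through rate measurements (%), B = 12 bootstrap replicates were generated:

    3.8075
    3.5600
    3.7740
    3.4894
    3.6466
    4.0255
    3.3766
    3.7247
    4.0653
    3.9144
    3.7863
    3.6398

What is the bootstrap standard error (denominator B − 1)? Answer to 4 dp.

SE* = 0.2070

Bootstrap SE is the standard deviation of the 12 replicate medians.
Mean of replicates: (3.8075 + 3.5600 + 3.7740 + 3.4894 + 3.6466 + 4.0255 + 3.3766 + 3.7247 + 4.0653 + 3.9144 + 3.7863 + 3.6398) / 12 = 44.81010 / 12 = 3.73418
Sum of squared deviations: (+0.07333)² + (−0.17417)² + (+0.03982)² + (−0.24478)² + (−0.08758)² + (+0.29133)² + (−0.35758)² + (−0.00948)² + (+0.33112)² + (+0.18023)² + (+0.05213)² + (−0.09437)² = 0.47145
Variance = 0.47145 / 11 = 0.04286
SE* = √0.04286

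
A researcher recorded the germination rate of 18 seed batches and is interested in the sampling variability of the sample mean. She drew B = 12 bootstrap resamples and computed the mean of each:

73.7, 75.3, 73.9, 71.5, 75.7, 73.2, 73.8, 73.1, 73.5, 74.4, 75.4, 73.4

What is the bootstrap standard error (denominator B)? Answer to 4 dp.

SE* = 1.1199

Bootstrap SE is the standard deviation of the 12 replicate means.
Mean of replicates: (73.7 + 75.3 + 73.9 + 71.5 + 75.7 + 73.2 + 73.8 + 73.1 + 73.5 + 74.4 + 75.4 + 73.4) / 12 = 886.90000 / 12 = 73.90833
Sum of squared deviations: (−0.20833)² + (+1.39167)² + (−0.00833)² + (−2.40833)² + (+1.79167)² + (−0.70833)² + (−0.10833)² + (−0.80833)² + (−0.40833)² + (+0.49167)² + (+1.49167)² + (−0.50833)² = 15.04917
Variance = 15.04917 / 12 = 1.25410
SE* = √1.25410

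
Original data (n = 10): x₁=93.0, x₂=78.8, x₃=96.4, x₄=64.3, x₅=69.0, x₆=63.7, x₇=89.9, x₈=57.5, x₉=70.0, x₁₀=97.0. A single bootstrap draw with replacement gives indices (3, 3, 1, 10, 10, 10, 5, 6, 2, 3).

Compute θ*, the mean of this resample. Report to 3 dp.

θ* = 88.470

Resample values: 96.4, 96.4, 93.0, 97.0, 97.0, 97.0, 69.0, 63.7, 78.8, 96.4.
Mean = (96.4 + 96.4 + 93.0 + 97.0 + 97.0 + 97.0 + 69.0 + 63.7 + 78.8 + 96.4) / 10 = 884.70 / 10 = 88.470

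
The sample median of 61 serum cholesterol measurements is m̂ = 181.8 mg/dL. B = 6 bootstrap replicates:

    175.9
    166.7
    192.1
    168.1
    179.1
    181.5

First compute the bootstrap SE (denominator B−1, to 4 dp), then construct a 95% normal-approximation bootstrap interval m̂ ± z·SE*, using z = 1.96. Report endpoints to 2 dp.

(163.44, 200.16)

Mean of replicates = 177.2333; sum of squared deviations = 438.8533; SE* = √(438.8533/5) = 9.3686
Margin = 1.96 × 9.3686 = 18.362
Interval: 181.8 ± 18.362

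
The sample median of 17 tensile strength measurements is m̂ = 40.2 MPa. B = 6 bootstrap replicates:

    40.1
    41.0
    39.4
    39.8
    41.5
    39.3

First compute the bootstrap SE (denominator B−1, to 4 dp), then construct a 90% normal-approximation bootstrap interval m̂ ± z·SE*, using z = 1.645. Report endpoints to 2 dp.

Mean of replicates = 40.1833; sum of squared deviations = 3.9483; SE* = √(3.9483/5) = 0.8886
Margin = 1.645 × 0.8886 = 1.462
Interval: 40.2 ± 1.462

(38.74, 41.66)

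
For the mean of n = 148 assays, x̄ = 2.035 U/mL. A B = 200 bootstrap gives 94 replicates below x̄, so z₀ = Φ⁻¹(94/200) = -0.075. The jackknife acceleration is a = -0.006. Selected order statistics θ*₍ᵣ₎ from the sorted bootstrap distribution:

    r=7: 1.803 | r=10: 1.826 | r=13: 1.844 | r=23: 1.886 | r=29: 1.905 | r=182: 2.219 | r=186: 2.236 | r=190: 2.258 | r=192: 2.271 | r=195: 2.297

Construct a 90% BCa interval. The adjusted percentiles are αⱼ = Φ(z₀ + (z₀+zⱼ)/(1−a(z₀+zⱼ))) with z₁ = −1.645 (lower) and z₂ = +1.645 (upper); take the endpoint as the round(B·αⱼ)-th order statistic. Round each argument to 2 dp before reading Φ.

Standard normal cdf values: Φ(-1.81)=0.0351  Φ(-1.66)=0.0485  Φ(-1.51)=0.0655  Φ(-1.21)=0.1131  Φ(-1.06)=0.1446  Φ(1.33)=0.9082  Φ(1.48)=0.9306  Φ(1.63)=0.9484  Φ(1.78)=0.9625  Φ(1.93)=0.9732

(1.803, 2.236)

Lower: z₀ + z₁ = -0.075 + (-1.645) = -1.720; 1 − a(z₀+z₁) = 1 − (-0.006)(-1.720) = 0.9897; argument = -0.075 + (-1.720)/0.9897 = -1.8129 → -1.81.
α₁ = Φ(-1.81) = 0.0351; rank = round(200 × 0.0351) = 7; θ*₍7₎ = 1.803.
Upper: z₀ + z₂ = 1.570; 1 − a(z₀+z₂) = 1.0094; argument = 1.4803 → 1.48; α₂ = 0.9306; rank = 186; θ*₍186₎ = 2.236.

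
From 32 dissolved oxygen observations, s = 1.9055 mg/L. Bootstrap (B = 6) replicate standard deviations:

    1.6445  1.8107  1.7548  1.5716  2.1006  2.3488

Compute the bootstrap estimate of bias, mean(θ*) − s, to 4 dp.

mean(θ*) = (1.6445 + 1.8107 + 1.7548 + 1.5716 + 2.1006 + 2.3488) / 6 = 1.87183
bias = 1.87183 − 1.9055

bias = −0.0337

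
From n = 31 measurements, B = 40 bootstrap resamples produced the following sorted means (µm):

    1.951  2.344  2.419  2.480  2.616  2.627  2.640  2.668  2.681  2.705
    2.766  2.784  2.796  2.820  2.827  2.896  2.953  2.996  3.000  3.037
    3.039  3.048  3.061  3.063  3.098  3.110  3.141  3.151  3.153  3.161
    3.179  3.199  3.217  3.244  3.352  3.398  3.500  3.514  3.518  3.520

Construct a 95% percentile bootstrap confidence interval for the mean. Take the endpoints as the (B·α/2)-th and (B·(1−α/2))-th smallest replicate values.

(1.951, 3.518)

α = 0.05; lower rank = 40 × 0.025 = 1; upper rank = 40 × 0.975 = 39.
The 1st smallest replicate is 1.951; the 39th is 3.518.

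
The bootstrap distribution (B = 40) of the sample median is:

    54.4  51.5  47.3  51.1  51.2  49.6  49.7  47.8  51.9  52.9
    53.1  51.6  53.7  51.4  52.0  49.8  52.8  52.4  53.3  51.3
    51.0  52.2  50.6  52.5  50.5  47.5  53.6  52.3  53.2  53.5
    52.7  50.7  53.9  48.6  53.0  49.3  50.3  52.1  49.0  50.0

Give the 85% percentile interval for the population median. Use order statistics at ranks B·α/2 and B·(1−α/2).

(47.8, 53.6)

Sorted replicates: 47.3, 47.5, 47.8, 48.6, 49.0, 49.3, 49.6, 49.7, 49.8, 50.0, 50.3, 50.5, 50.6, 50.7, 51.0, 51.1, 51.2, 51.3, 51.4, 51.5, 51.6, 51.9, 52.0, 52.1, 52.2, 52.3, 52.4, 52.5, 52.7, 52.8, 52.9, 53.0, 53.1, 53.2, 53.3, 53.5, 53.6, 53.7, 53.9, 54.4
α = 0.15; lower rank = 40 × 0.075 = 3; upper rank = 40 × 0.925 = 37.
The 3rd smallest replicate is 47.8; the 37th is 53.6.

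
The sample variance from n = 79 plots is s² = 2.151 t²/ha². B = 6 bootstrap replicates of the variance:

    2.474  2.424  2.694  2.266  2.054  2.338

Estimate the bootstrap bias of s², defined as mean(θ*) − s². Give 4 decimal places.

bias = +0.2240

mean(θ*) = (2.474 + 2.424 + 2.694 + 2.266 + 2.054 + 2.338) / 6 = 2.37500
bias = 2.37500 − 2.151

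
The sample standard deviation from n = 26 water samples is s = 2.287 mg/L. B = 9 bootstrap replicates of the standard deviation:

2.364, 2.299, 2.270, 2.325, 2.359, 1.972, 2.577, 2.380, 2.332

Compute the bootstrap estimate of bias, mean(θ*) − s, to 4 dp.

bias = +0.0328

mean(θ*) = (2.364 + 2.299 + 2.270 + 2.325 + 2.359 + 1.972 + 2.577 + 2.380 + 2.332) / 9 = 2.31978
bias = 2.31978 − 2.287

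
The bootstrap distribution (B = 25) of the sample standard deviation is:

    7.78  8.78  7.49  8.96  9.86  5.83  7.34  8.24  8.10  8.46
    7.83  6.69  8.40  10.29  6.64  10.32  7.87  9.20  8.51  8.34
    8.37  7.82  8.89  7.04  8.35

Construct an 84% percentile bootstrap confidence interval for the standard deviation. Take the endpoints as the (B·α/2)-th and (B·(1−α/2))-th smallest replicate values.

(6.64, 9.86)

Sorted replicates: 5.83, 6.64, 6.69, 7.04, 7.34, 7.49, 7.78, 7.82, 7.83, 7.87, 8.10, 8.24, 8.34, 8.35, 8.37, 8.40, 8.46, 8.51, 8.78, 8.89, 8.96, 9.20, 9.86, 10.29, 10.32
α = 0.16; lower rank = 25 × 0.080 = 2; upper rank = 25 × 0.920 = 23.
The 2nd smallest replicate is 6.64; the 23rd is 9.86.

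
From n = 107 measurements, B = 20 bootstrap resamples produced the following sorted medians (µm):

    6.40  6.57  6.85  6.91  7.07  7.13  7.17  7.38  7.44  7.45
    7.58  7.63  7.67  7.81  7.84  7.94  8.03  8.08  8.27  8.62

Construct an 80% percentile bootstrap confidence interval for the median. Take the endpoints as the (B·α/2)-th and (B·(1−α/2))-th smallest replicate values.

(6.57, 8.08)

α = 0.20; lower rank = 20 × 0.100 = 2; upper rank = 20 × 0.900 = 18.
The 2nd smallest replicate is 6.57; the 18th is 8.08.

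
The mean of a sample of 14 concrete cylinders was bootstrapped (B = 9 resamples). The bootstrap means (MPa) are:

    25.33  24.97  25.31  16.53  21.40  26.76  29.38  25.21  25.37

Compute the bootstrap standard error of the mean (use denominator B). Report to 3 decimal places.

Bootstrap SE is the standard deviation of the 9 replicate means.
Mean of replicates: (25.33 + 24.97 + 25.31 + 16.53 + 21.40 + 26.76 + 29.38 + 25.21 + 25.37) / 9 = 220.2600 / 9 = 24.4733
Sum of squared deviations: (+0.8567)² + (+0.4967)² + (+0.8367)² + (−7.9433)² + (−3.0733)² + (+2.2867)² + (+4.9067)² + (+0.7367)² + (+0.8967)² = 104.8734
Variance = 104.8734 / 9 = 11.6526
SE* = √11.6526

SE* = 3.414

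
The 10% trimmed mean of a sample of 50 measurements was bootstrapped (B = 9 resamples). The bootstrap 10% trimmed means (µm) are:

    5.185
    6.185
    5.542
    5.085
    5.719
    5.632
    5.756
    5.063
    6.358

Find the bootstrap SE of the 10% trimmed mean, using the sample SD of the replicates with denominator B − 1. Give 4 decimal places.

SE* = 0.4588

Bootstrap SE is the standard deviation of the 9 replicate 10% trimmed means.
Mean of replicates: (5.185 + 6.185 + 5.542 + 5.085 + 5.719 + 5.632 + 5.756 + 5.063 + 6.358) / 9 = 50.52500 / 9 = 5.61389
Sum of squared deviations: (−0.42889)² + (+0.57111)² + (−0.07189)² + (−0.52889)² + (+0.10511)² + (+0.01811)² + (+0.14211)² + (−0.55089)² + (+0.74411)² = 1.68376
Variance = 1.68376 / 8 = 0.21047
SE* = √0.21047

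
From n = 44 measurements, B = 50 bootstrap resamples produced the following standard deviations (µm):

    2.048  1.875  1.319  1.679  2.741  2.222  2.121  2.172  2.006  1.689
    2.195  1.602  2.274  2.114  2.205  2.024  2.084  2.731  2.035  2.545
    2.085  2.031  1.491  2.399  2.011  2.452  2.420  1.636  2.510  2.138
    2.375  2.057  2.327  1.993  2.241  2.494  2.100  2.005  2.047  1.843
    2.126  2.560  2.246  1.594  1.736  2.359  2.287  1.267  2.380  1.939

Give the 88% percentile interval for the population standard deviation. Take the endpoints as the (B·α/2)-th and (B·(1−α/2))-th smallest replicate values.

Sorted replicates: 1.267, 1.319, 1.491, 1.594, 1.602, 1.636, 1.679, 1.689, 1.736, 1.843, 1.875, 1.939, 1.993, 2.005, 2.006, 2.011, 2.024, 2.031, 2.035, 2.047, 2.048, 2.057, 2.084, 2.085, 2.100, 2.114, 2.121, 2.126, 2.138, 2.172, 2.195, 2.205, 2.222, 2.241, 2.246, 2.274, 2.287, 2.327, 2.359, 2.375, 2.380, 2.399, 2.420, 2.452, 2.494, 2.510, 2.545, 2.560, 2.731, 2.741
α = 0.12; lower rank = 50 × 0.060 = 3; upper rank = 50 × 0.940 = 47.
The 3rd smallest replicate is 1.491; the 47th is 2.545.

(1.491, 2.545)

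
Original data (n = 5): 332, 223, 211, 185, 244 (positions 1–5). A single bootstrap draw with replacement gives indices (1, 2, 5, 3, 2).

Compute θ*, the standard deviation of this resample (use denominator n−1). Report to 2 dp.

Resample values: 332, 223, 244, 211, 223.
Mean = 246.6000; sum of squared deviations = 9681.2000
s² = 9681.2000 / 4 = 2420.3000
s = √2420.3000 = 49.20

θ* = 49.20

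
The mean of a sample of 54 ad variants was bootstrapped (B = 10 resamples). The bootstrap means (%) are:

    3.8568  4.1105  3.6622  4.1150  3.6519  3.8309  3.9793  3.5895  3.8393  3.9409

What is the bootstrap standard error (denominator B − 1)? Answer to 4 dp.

SE* = 0.1842

Bootstrap SE is the standard deviation of the 10 replicate means.
Mean of replicates: (3.8568 + 4.1105 + 3.6622 + 4.1150 + 3.6519 + 3.8309 + 3.9793 + 3.5895 + 3.8393 + 3.9409) / 10 = 38.57630 / 10 = 3.85763
Sum of squared deviations: (−0.00083)² + (+0.25287)² + (−0.19543)² + (+0.25737)² + (−0.20573)² + (−0.02673)² + (+0.12167)² + (−0.26813)² + (−0.01833)² + (+0.08327)² = 0.30538
Variance = 0.30538 / 9 = 0.03393
SE* = √0.03393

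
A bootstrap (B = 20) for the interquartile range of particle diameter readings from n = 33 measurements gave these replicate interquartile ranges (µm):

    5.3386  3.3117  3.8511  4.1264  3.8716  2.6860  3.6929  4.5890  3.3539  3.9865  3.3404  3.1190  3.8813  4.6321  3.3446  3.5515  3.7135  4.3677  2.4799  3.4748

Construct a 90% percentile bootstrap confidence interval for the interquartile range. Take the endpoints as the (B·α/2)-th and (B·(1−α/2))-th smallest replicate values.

(2.4799, 4.6321)

Sorted replicates: 2.4799, 2.6860, 3.1190, 3.3117, 3.3404, 3.3446, 3.3539, 3.4748, 3.5515, 3.6929, 3.7135, 3.8511, 3.8716, 3.8813, 3.9865, 4.1264, 4.3677, 4.5890, 4.6321, 5.3386
α = 0.10; lower rank = 20 × 0.050 = 1; upper rank = 20 × 0.950 = 19.
The 1st smallest replicate is 2.4799; the 19th is 4.6321.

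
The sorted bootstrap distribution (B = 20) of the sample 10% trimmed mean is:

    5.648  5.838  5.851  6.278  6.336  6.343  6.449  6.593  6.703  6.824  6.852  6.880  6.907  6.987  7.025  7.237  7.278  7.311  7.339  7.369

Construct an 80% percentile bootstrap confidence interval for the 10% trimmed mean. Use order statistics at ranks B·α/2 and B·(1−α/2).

α = 0.20; lower rank = 20 × 0.100 = 2; upper rank = 20 × 0.900 = 18.
The 2nd smallest replicate is 5.838; the 18th is 7.311.

(5.838, 7.311)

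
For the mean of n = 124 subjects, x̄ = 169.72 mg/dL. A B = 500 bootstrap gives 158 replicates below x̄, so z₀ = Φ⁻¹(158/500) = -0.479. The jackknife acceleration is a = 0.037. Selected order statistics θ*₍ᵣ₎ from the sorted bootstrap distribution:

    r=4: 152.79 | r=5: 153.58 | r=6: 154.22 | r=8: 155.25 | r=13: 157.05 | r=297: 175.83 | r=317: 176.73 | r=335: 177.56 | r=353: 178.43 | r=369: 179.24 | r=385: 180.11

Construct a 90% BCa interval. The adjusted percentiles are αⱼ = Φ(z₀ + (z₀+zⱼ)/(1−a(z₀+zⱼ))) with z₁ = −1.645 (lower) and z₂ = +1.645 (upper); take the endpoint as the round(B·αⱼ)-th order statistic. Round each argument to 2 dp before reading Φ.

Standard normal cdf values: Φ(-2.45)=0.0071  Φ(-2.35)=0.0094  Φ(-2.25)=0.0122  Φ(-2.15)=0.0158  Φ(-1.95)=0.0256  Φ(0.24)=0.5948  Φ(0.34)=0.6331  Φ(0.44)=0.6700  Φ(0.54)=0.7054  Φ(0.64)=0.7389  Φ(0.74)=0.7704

Lower: z₀ + z₁ = -0.479 + (-1.645) = -2.124; 1 − a(z₀+z₁) = 1 − (0.037)(-2.124) = 1.0786; argument = -0.479 + (-2.124)/1.0786 = -2.4482 → -2.45.
α₁ = Φ(-2.45) = 0.0071; rank = round(500 × 0.0071) = 4; θ*₍4₎ = 152.79.
Upper: z₀ + z₂ = 1.166; 1 − a(z₀+z₂) = 0.9569; argument = 0.7396 → 0.74; α₂ = 0.7704; rank = 385; θ*₍385₎ = 180.11.

(152.79, 180.11)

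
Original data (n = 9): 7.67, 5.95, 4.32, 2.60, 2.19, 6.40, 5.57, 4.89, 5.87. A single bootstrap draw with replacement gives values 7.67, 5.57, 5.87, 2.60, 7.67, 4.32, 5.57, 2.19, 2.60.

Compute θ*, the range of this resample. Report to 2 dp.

θ* = 5.48

Range = 7.67 − 2.19 = 5.48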